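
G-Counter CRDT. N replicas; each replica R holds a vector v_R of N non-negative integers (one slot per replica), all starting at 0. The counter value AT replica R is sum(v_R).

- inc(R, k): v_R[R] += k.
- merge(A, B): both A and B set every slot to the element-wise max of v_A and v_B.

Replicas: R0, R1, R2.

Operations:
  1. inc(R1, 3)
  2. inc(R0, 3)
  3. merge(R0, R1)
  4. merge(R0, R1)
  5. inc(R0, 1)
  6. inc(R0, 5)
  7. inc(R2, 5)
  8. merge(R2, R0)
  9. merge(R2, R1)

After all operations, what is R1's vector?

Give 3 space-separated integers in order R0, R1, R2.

Op 1: inc R1 by 3 -> R1=(0,3,0) value=3
Op 2: inc R0 by 3 -> R0=(3,0,0) value=3
Op 3: merge R0<->R1 -> R0=(3,3,0) R1=(3,3,0)
Op 4: merge R0<->R1 -> R0=(3,3,0) R1=(3,3,0)
Op 5: inc R0 by 1 -> R0=(4,3,0) value=7
Op 6: inc R0 by 5 -> R0=(9,3,0) value=12
Op 7: inc R2 by 5 -> R2=(0,0,5) value=5
Op 8: merge R2<->R0 -> R2=(9,3,5) R0=(9,3,5)
Op 9: merge R2<->R1 -> R2=(9,3,5) R1=(9,3,5)

Answer: 9 3 5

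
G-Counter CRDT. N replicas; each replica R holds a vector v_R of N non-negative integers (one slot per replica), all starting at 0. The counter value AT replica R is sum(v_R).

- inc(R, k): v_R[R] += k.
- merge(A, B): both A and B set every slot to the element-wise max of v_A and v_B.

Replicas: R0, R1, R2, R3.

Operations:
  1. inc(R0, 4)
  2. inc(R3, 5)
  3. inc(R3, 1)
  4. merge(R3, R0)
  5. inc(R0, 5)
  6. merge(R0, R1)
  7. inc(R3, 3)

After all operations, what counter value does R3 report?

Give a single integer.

Answer: 13

Derivation:
Op 1: inc R0 by 4 -> R0=(4,0,0,0) value=4
Op 2: inc R3 by 5 -> R3=(0,0,0,5) value=5
Op 3: inc R3 by 1 -> R3=(0,0,0,6) value=6
Op 4: merge R3<->R0 -> R3=(4,0,0,6) R0=(4,0,0,6)
Op 5: inc R0 by 5 -> R0=(9,0,0,6) value=15
Op 6: merge R0<->R1 -> R0=(9,0,0,6) R1=(9,0,0,6)
Op 7: inc R3 by 3 -> R3=(4,0,0,9) value=13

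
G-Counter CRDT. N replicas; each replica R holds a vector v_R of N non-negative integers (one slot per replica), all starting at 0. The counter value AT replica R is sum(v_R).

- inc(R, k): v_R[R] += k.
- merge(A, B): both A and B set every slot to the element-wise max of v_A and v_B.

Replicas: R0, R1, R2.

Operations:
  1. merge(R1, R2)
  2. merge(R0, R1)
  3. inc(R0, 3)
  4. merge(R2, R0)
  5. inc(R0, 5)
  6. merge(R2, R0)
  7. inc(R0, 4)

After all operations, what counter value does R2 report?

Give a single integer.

Op 1: merge R1<->R2 -> R1=(0,0,0) R2=(0,0,0)
Op 2: merge R0<->R1 -> R0=(0,0,0) R1=(0,0,0)
Op 3: inc R0 by 3 -> R0=(3,0,0) value=3
Op 4: merge R2<->R0 -> R2=(3,0,0) R0=(3,0,0)
Op 5: inc R0 by 5 -> R0=(8,0,0) value=8
Op 6: merge R2<->R0 -> R2=(8,0,0) R0=(8,0,0)
Op 7: inc R0 by 4 -> R0=(12,0,0) value=12

Answer: 8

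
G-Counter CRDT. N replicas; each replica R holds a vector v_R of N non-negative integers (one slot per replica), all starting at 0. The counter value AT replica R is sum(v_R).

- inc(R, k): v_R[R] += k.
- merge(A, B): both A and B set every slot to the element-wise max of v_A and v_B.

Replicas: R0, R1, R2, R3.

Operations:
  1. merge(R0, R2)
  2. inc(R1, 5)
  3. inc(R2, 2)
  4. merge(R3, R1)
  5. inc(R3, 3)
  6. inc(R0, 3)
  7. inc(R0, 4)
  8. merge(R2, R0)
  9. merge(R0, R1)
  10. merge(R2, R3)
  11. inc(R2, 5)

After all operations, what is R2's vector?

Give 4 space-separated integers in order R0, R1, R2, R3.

Op 1: merge R0<->R2 -> R0=(0,0,0,0) R2=(0,0,0,0)
Op 2: inc R1 by 5 -> R1=(0,5,0,0) value=5
Op 3: inc R2 by 2 -> R2=(0,0,2,0) value=2
Op 4: merge R3<->R1 -> R3=(0,5,0,0) R1=(0,5,0,0)
Op 5: inc R3 by 3 -> R3=(0,5,0,3) value=8
Op 6: inc R0 by 3 -> R0=(3,0,0,0) value=3
Op 7: inc R0 by 4 -> R0=(7,0,0,0) value=7
Op 8: merge R2<->R0 -> R2=(7,0,2,0) R0=(7,0,2,0)
Op 9: merge R0<->R1 -> R0=(7,5,2,0) R1=(7,5,2,0)
Op 10: merge R2<->R3 -> R2=(7,5,2,3) R3=(7,5,2,3)
Op 11: inc R2 by 5 -> R2=(7,5,7,3) value=22

Answer: 7 5 7 3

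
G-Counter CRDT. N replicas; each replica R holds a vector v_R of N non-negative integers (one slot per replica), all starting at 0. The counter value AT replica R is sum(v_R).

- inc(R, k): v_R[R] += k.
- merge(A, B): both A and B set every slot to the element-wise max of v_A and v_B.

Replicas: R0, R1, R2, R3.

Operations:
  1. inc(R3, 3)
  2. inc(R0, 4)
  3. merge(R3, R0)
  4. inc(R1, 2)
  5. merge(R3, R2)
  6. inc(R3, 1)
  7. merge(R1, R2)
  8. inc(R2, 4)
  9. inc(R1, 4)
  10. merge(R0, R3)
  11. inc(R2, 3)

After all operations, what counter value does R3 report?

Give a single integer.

Op 1: inc R3 by 3 -> R3=(0,0,0,3) value=3
Op 2: inc R0 by 4 -> R0=(4,0,0,0) value=4
Op 3: merge R3<->R0 -> R3=(4,0,0,3) R0=(4,0,0,3)
Op 4: inc R1 by 2 -> R1=(0,2,0,0) value=2
Op 5: merge R3<->R2 -> R3=(4,0,0,3) R2=(4,0,0,3)
Op 6: inc R3 by 1 -> R3=(4,0,0,4) value=8
Op 7: merge R1<->R2 -> R1=(4,2,0,3) R2=(4,2,0,3)
Op 8: inc R2 by 4 -> R2=(4,2,4,3) value=13
Op 9: inc R1 by 4 -> R1=(4,6,0,3) value=13
Op 10: merge R0<->R3 -> R0=(4,0,0,4) R3=(4,0,0,4)
Op 11: inc R2 by 3 -> R2=(4,2,7,3) value=16

Answer: 8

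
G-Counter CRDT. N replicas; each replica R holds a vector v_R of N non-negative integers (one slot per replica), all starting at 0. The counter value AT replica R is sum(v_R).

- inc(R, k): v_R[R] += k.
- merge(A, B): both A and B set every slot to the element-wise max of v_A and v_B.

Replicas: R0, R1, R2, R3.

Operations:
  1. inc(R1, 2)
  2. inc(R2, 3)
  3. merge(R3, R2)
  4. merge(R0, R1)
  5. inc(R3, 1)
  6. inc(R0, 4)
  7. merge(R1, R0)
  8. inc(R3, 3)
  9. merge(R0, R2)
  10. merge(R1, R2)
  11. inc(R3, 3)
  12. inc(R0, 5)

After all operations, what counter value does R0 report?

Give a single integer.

Answer: 14

Derivation:
Op 1: inc R1 by 2 -> R1=(0,2,0,0) value=2
Op 2: inc R2 by 3 -> R2=(0,0,3,0) value=3
Op 3: merge R3<->R2 -> R3=(0,0,3,0) R2=(0,0,3,0)
Op 4: merge R0<->R1 -> R0=(0,2,0,0) R1=(0,2,0,0)
Op 5: inc R3 by 1 -> R3=(0,0,3,1) value=4
Op 6: inc R0 by 4 -> R0=(4,2,0,0) value=6
Op 7: merge R1<->R0 -> R1=(4,2,0,0) R0=(4,2,0,0)
Op 8: inc R3 by 3 -> R3=(0,0,3,4) value=7
Op 9: merge R0<->R2 -> R0=(4,2,3,0) R2=(4,2,3,0)
Op 10: merge R1<->R2 -> R1=(4,2,3,0) R2=(4,2,3,0)
Op 11: inc R3 by 3 -> R3=(0,0,3,7) value=10
Op 12: inc R0 by 5 -> R0=(9,2,3,0) value=14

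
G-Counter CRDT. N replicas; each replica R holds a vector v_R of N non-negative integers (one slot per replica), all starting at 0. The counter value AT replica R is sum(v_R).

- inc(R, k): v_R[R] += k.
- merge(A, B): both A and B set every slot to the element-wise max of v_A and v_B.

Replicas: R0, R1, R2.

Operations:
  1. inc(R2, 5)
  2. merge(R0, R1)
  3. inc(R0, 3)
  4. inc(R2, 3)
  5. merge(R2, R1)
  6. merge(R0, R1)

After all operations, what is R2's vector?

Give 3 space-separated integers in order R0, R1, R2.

Op 1: inc R2 by 5 -> R2=(0,0,5) value=5
Op 2: merge R0<->R1 -> R0=(0,0,0) R1=(0,0,0)
Op 3: inc R0 by 3 -> R0=(3,0,0) value=3
Op 4: inc R2 by 3 -> R2=(0,0,8) value=8
Op 5: merge R2<->R1 -> R2=(0,0,8) R1=(0,0,8)
Op 6: merge R0<->R1 -> R0=(3,0,8) R1=(3,0,8)

Answer: 0 0 8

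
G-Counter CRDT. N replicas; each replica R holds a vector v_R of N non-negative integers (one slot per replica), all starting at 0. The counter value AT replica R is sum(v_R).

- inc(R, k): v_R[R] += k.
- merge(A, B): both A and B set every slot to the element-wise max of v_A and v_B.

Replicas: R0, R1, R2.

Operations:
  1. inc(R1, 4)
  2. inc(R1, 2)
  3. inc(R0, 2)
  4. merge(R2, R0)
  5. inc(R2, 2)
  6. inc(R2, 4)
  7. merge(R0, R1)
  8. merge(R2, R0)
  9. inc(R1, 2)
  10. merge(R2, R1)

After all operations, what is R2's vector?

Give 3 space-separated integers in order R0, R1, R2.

Answer: 2 8 6

Derivation:
Op 1: inc R1 by 4 -> R1=(0,4,0) value=4
Op 2: inc R1 by 2 -> R1=(0,6,0) value=6
Op 3: inc R0 by 2 -> R0=(2,0,0) value=2
Op 4: merge R2<->R0 -> R2=(2,0,0) R0=(2,0,0)
Op 5: inc R2 by 2 -> R2=(2,0,2) value=4
Op 6: inc R2 by 4 -> R2=(2,0,6) value=8
Op 7: merge R0<->R1 -> R0=(2,6,0) R1=(2,6,0)
Op 8: merge R2<->R0 -> R2=(2,6,6) R0=(2,6,6)
Op 9: inc R1 by 2 -> R1=(2,8,0) value=10
Op 10: merge R2<->R1 -> R2=(2,8,6) R1=(2,8,6)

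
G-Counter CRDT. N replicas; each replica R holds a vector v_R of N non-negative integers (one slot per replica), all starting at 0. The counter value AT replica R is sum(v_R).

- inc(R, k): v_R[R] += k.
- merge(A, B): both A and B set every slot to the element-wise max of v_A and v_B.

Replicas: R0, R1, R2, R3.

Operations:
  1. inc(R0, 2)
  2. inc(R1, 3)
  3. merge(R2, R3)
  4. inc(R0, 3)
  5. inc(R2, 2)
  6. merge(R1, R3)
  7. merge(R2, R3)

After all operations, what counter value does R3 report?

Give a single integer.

Answer: 5

Derivation:
Op 1: inc R0 by 2 -> R0=(2,0,0,0) value=2
Op 2: inc R1 by 3 -> R1=(0,3,0,0) value=3
Op 3: merge R2<->R3 -> R2=(0,0,0,0) R3=(0,0,0,0)
Op 4: inc R0 by 3 -> R0=(5,0,0,0) value=5
Op 5: inc R2 by 2 -> R2=(0,0,2,0) value=2
Op 6: merge R1<->R3 -> R1=(0,3,0,0) R3=(0,3,0,0)
Op 7: merge R2<->R3 -> R2=(0,3,2,0) R3=(0,3,2,0)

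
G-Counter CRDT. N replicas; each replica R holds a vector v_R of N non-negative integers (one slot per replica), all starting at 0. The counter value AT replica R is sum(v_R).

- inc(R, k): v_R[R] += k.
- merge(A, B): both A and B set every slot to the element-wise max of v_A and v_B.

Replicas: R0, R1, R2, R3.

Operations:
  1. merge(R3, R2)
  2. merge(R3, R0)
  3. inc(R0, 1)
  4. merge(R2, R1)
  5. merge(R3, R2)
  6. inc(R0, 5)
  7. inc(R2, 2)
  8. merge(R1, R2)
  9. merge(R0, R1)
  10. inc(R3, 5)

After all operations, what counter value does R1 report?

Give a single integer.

Answer: 8

Derivation:
Op 1: merge R3<->R2 -> R3=(0,0,0,0) R2=(0,0,0,0)
Op 2: merge R3<->R0 -> R3=(0,0,0,0) R0=(0,0,0,0)
Op 3: inc R0 by 1 -> R0=(1,0,0,0) value=1
Op 4: merge R2<->R1 -> R2=(0,0,0,0) R1=(0,0,0,0)
Op 5: merge R3<->R2 -> R3=(0,0,0,0) R2=(0,0,0,0)
Op 6: inc R0 by 5 -> R0=(6,0,0,0) value=6
Op 7: inc R2 by 2 -> R2=(0,0,2,0) value=2
Op 8: merge R1<->R2 -> R1=(0,0,2,0) R2=(0,0,2,0)
Op 9: merge R0<->R1 -> R0=(6,0,2,0) R1=(6,0,2,0)
Op 10: inc R3 by 5 -> R3=(0,0,0,5) value=5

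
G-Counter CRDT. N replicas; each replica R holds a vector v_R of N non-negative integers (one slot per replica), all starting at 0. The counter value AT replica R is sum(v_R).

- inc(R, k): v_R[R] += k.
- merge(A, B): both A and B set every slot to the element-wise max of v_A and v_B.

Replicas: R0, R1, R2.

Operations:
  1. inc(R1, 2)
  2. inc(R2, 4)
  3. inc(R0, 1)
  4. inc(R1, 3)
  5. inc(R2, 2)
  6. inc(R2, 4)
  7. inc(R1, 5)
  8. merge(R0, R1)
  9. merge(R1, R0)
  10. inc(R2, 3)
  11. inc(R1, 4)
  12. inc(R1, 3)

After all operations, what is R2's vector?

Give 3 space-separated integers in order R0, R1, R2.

Op 1: inc R1 by 2 -> R1=(0,2,0) value=2
Op 2: inc R2 by 4 -> R2=(0,0,4) value=4
Op 3: inc R0 by 1 -> R0=(1,0,0) value=1
Op 4: inc R1 by 3 -> R1=(0,5,0) value=5
Op 5: inc R2 by 2 -> R2=(0,0,6) value=6
Op 6: inc R2 by 4 -> R2=(0,0,10) value=10
Op 7: inc R1 by 5 -> R1=(0,10,0) value=10
Op 8: merge R0<->R1 -> R0=(1,10,0) R1=(1,10,0)
Op 9: merge R1<->R0 -> R1=(1,10,0) R0=(1,10,0)
Op 10: inc R2 by 3 -> R2=(0,0,13) value=13
Op 11: inc R1 by 4 -> R1=(1,14,0) value=15
Op 12: inc R1 by 3 -> R1=(1,17,0) value=18

Answer: 0 0 13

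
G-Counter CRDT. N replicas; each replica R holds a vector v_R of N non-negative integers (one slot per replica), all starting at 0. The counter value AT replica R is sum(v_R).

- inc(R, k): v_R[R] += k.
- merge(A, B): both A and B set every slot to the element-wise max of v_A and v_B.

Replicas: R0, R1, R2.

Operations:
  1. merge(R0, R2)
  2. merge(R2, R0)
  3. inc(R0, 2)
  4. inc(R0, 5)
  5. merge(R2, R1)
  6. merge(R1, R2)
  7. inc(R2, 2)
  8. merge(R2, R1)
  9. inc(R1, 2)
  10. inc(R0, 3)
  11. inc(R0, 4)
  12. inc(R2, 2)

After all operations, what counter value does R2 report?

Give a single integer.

Answer: 4

Derivation:
Op 1: merge R0<->R2 -> R0=(0,0,0) R2=(0,0,0)
Op 2: merge R2<->R0 -> R2=(0,0,0) R0=(0,0,0)
Op 3: inc R0 by 2 -> R0=(2,0,0) value=2
Op 4: inc R0 by 5 -> R0=(7,0,0) value=7
Op 5: merge R2<->R1 -> R2=(0,0,0) R1=(0,0,0)
Op 6: merge R1<->R2 -> R1=(0,0,0) R2=(0,0,0)
Op 7: inc R2 by 2 -> R2=(0,0,2) value=2
Op 8: merge R2<->R1 -> R2=(0,0,2) R1=(0,0,2)
Op 9: inc R1 by 2 -> R1=(0,2,2) value=4
Op 10: inc R0 by 3 -> R0=(10,0,0) value=10
Op 11: inc R0 by 4 -> R0=(14,0,0) value=14
Op 12: inc R2 by 2 -> R2=(0,0,4) value=4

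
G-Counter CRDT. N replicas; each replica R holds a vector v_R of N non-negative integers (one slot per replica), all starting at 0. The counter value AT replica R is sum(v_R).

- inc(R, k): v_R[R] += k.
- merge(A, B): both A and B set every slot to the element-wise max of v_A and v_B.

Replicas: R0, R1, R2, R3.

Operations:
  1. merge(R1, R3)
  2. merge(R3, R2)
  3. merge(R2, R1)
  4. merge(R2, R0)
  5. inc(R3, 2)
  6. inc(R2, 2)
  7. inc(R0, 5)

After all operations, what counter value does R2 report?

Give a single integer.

Answer: 2

Derivation:
Op 1: merge R1<->R3 -> R1=(0,0,0,0) R3=(0,0,0,0)
Op 2: merge R3<->R2 -> R3=(0,0,0,0) R2=(0,0,0,0)
Op 3: merge R2<->R1 -> R2=(0,0,0,0) R1=(0,0,0,0)
Op 4: merge R2<->R0 -> R2=(0,0,0,0) R0=(0,0,0,0)
Op 5: inc R3 by 2 -> R3=(0,0,0,2) value=2
Op 6: inc R2 by 2 -> R2=(0,0,2,0) value=2
Op 7: inc R0 by 5 -> R0=(5,0,0,0) value=5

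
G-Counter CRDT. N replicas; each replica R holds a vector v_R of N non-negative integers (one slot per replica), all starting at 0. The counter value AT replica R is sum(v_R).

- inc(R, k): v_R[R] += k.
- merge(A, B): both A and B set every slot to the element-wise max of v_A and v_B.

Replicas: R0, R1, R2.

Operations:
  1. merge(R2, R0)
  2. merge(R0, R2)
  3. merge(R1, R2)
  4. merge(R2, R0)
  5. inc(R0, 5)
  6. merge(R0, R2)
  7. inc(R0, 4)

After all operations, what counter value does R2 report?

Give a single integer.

Answer: 5

Derivation:
Op 1: merge R2<->R0 -> R2=(0,0,0) R0=(0,0,0)
Op 2: merge R0<->R2 -> R0=(0,0,0) R2=(0,0,0)
Op 3: merge R1<->R2 -> R1=(0,0,0) R2=(0,0,0)
Op 4: merge R2<->R0 -> R2=(0,0,0) R0=(0,0,0)
Op 5: inc R0 by 5 -> R0=(5,0,0) value=5
Op 6: merge R0<->R2 -> R0=(5,0,0) R2=(5,0,0)
Op 7: inc R0 by 4 -> R0=(9,0,0) value=9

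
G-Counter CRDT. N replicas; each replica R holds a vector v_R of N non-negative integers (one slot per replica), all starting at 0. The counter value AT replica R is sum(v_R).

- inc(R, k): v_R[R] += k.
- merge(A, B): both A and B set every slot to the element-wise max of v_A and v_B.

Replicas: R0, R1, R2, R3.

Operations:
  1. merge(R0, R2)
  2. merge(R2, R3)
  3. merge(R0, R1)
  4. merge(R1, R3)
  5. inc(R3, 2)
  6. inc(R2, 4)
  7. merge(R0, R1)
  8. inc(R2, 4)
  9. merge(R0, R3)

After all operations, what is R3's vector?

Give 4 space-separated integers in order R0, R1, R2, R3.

Answer: 0 0 0 2

Derivation:
Op 1: merge R0<->R2 -> R0=(0,0,0,0) R2=(0,0,0,0)
Op 2: merge R2<->R3 -> R2=(0,0,0,0) R3=(0,0,0,0)
Op 3: merge R0<->R1 -> R0=(0,0,0,0) R1=(0,0,0,0)
Op 4: merge R1<->R3 -> R1=(0,0,0,0) R3=(0,0,0,0)
Op 5: inc R3 by 2 -> R3=(0,0,0,2) value=2
Op 6: inc R2 by 4 -> R2=(0,0,4,0) value=4
Op 7: merge R0<->R1 -> R0=(0,0,0,0) R1=(0,0,0,0)
Op 8: inc R2 by 4 -> R2=(0,0,8,0) value=8
Op 9: merge R0<->R3 -> R0=(0,0,0,2) R3=(0,0,0,2)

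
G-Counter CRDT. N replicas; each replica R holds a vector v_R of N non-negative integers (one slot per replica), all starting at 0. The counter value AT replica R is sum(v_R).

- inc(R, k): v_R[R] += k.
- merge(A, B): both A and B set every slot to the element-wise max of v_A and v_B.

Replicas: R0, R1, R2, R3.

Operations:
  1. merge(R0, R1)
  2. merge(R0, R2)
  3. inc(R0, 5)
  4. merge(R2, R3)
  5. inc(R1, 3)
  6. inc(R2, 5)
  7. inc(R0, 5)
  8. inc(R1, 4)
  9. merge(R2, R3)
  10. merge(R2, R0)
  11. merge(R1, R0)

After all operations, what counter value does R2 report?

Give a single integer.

Op 1: merge R0<->R1 -> R0=(0,0,0,0) R1=(0,0,0,0)
Op 2: merge R0<->R2 -> R0=(0,0,0,0) R2=(0,0,0,0)
Op 3: inc R0 by 5 -> R0=(5,0,0,0) value=5
Op 4: merge R2<->R3 -> R2=(0,0,0,0) R3=(0,0,0,0)
Op 5: inc R1 by 3 -> R1=(0,3,0,0) value=3
Op 6: inc R2 by 5 -> R2=(0,0,5,0) value=5
Op 7: inc R0 by 5 -> R0=(10,0,0,0) value=10
Op 8: inc R1 by 4 -> R1=(0,7,0,0) value=7
Op 9: merge R2<->R3 -> R2=(0,0,5,0) R3=(0,0,5,0)
Op 10: merge R2<->R0 -> R2=(10,0,5,0) R0=(10,0,5,0)
Op 11: merge R1<->R0 -> R1=(10,7,5,0) R0=(10,7,5,0)

Answer: 15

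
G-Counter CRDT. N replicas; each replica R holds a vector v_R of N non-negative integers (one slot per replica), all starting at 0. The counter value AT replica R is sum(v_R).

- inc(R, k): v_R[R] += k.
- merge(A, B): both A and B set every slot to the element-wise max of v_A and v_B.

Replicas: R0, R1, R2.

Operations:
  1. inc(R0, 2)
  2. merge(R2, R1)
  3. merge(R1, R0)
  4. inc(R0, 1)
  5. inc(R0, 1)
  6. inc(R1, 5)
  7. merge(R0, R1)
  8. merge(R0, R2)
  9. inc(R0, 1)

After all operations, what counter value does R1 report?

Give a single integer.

Answer: 9

Derivation:
Op 1: inc R0 by 2 -> R0=(2,0,0) value=2
Op 2: merge R2<->R1 -> R2=(0,0,0) R1=(0,0,0)
Op 3: merge R1<->R0 -> R1=(2,0,0) R0=(2,0,0)
Op 4: inc R0 by 1 -> R0=(3,0,0) value=3
Op 5: inc R0 by 1 -> R0=(4,0,0) value=4
Op 6: inc R1 by 5 -> R1=(2,5,0) value=7
Op 7: merge R0<->R1 -> R0=(4,5,0) R1=(4,5,0)
Op 8: merge R0<->R2 -> R0=(4,5,0) R2=(4,5,0)
Op 9: inc R0 by 1 -> R0=(5,5,0) value=10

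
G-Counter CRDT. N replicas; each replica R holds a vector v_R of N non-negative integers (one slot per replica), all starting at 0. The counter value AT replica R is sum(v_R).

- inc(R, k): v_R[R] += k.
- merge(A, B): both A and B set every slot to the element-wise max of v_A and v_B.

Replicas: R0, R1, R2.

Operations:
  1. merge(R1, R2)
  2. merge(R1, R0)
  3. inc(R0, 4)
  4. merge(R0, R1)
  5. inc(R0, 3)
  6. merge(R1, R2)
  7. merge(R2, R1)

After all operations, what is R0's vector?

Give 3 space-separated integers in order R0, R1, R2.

Answer: 7 0 0

Derivation:
Op 1: merge R1<->R2 -> R1=(0,0,0) R2=(0,0,0)
Op 2: merge R1<->R0 -> R1=(0,0,0) R0=(0,0,0)
Op 3: inc R0 by 4 -> R0=(4,0,0) value=4
Op 4: merge R0<->R1 -> R0=(4,0,0) R1=(4,0,0)
Op 5: inc R0 by 3 -> R0=(7,0,0) value=7
Op 6: merge R1<->R2 -> R1=(4,0,0) R2=(4,0,0)
Op 7: merge R2<->R1 -> R2=(4,0,0) R1=(4,0,0)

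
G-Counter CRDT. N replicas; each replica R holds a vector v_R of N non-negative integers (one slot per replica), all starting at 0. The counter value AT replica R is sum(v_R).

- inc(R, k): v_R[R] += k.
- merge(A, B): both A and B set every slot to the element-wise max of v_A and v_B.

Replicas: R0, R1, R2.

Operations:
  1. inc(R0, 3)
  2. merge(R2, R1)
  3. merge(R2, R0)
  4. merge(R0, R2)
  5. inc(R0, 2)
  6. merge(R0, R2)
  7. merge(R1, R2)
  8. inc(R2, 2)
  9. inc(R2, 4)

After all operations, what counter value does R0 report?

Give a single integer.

Answer: 5

Derivation:
Op 1: inc R0 by 3 -> R0=(3,0,0) value=3
Op 2: merge R2<->R1 -> R2=(0,0,0) R1=(0,0,0)
Op 3: merge R2<->R0 -> R2=(3,0,0) R0=(3,0,0)
Op 4: merge R0<->R2 -> R0=(3,0,0) R2=(3,0,0)
Op 5: inc R0 by 2 -> R0=(5,0,0) value=5
Op 6: merge R0<->R2 -> R0=(5,0,0) R2=(5,0,0)
Op 7: merge R1<->R2 -> R1=(5,0,0) R2=(5,0,0)
Op 8: inc R2 by 2 -> R2=(5,0,2) value=7
Op 9: inc R2 by 4 -> R2=(5,0,6) value=11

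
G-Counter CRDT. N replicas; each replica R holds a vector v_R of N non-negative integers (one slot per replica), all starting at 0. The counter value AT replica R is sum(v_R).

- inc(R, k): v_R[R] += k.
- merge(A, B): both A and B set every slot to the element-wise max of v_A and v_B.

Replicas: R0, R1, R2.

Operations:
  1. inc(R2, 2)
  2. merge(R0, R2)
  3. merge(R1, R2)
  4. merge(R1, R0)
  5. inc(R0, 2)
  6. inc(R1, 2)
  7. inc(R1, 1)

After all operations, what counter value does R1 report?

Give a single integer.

Answer: 5

Derivation:
Op 1: inc R2 by 2 -> R2=(0,0,2) value=2
Op 2: merge R0<->R2 -> R0=(0,0,2) R2=(0,0,2)
Op 3: merge R1<->R2 -> R1=(0,0,2) R2=(0,0,2)
Op 4: merge R1<->R0 -> R1=(0,0,2) R0=(0,0,2)
Op 5: inc R0 by 2 -> R0=(2,0,2) value=4
Op 6: inc R1 by 2 -> R1=(0,2,2) value=4
Op 7: inc R1 by 1 -> R1=(0,3,2) value=5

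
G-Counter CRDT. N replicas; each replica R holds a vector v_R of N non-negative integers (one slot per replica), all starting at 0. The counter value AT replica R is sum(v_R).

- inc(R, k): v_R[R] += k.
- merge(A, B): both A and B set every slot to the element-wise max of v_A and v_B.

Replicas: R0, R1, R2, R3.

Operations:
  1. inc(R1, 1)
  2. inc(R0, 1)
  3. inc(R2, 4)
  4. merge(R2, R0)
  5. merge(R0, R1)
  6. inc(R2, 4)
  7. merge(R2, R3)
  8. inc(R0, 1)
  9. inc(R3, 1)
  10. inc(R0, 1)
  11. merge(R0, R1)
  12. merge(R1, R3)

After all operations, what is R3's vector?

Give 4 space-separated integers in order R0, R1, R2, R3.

Op 1: inc R1 by 1 -> R1=(0,1,0,0) value=1
Op 2: inc R0 by 1 -> R0=(1,0,0,0) value=1
Op 3: inc R2 by 4 -> R2=(0,0,4,0) value=4
Op 4: merge R2<->R0 -> R2=(1,0,4,0) R0=(1,0,4,0)
Op 5: merge R0<->R1 -> R0=(1,1,4,0) R1=(1,1,4,0)
Op 6: inc R2 by 4 -> R2=(1,0,8,0) value=9
Op 7: merge R2<->R3 -> R2=(1,0,8,0) R3=(1,0,8,0)
Op 8: inc R0 by 1 -> R0=(2,1,4,0) value=7
Op 9: inc R3 by 1 -> R3=(1,0,8,1) value=10
Op 10: inc R0 by 1 -> R0=(3,1,4,0) value=8
Op 11: merge R0<->R1 -> R0=(3,1,4,0) R1=(3,1,4,0)
Op 12: merge R1<->R3 -> R1=(3,1,8,1) R3=(3,1,8,1)

Answer: 3 1 8 1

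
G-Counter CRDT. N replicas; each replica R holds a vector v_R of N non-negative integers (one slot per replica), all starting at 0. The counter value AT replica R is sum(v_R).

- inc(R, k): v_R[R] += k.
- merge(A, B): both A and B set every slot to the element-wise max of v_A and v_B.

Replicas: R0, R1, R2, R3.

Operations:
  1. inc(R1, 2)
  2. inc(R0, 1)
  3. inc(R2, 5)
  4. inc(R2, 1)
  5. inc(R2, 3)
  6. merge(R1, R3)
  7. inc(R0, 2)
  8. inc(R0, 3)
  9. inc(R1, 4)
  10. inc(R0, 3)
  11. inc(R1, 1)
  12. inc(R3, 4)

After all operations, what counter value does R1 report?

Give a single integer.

Op 1: inc R1 by 2 -> R1=(0,2,0,0) value=2
Op 2: inc R0 by 1 -> R0=(1,0,0,0) value=1
Op 3: inc R2 by 5 -> R2=(0,0,5,0) value=5
Op 4: inc R2 by 1 -> R2=(0,0,6,0) value=6
Op 5: inc R2 by 3 -> R2=(0,0,9,0) value=9
Op 6: merge R1<->R3 -> R1=(0,2,0,0) R3=(0,2,0,0)
Op 7: inc R0 by 2 -> R0=(3,0,0,0) value=3
Op 8: inc R0 by 3 -> R0=(6,0,0,0) value=6
Op 9: inc R1 by 4 -> R1=(0,6,0,0) value=6
Op 10: inc R0 by 3 -> R0=(9,0,0,0) value=9
Op 11: inc R1 by 1 -> R1=(0,7,0,0) value=7
Op 12: inc R3 by 4 -> R3=(0,2,0,4) value=6

Answer: 7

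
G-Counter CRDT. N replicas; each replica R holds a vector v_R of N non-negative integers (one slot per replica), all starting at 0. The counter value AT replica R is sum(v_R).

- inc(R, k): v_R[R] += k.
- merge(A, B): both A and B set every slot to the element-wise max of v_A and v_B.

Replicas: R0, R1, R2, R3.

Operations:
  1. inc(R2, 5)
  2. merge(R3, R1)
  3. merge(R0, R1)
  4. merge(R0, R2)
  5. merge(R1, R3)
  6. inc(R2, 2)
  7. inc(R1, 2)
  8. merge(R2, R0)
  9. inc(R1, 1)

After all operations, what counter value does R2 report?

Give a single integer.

Op 1: inc R2 by 5 -> R2=(0,0,5,0) value=5
Op 2: merge R3<->R1 -> R3=(0,0,0,0) R1=(0,0,0,0)
Op 3: merge R0<->R1 -> R0=(0,0,0,0) R1=(0,0,0,0)
Op 4: merge R0<->R2 -> R0=(0,0,5,0) R2=(0,0,5,0)
Op 5: merge R1<->R3 -> R1=(0,0,0,0) R3=(0,0,0,0)
Op 6: inc R2 by 2 -> R2=(0,0,7,0) value=7
Op 7: inc R1 by 2 -> R1=(0,2,0,0) value=2
Op 8: merge R2<->R0 -> R2=(0,0,7,0) R0=(0,0,7,0)
Op 9: inc R1 by 1 -> R1=(0,3,0,0) value=3

Answer: 7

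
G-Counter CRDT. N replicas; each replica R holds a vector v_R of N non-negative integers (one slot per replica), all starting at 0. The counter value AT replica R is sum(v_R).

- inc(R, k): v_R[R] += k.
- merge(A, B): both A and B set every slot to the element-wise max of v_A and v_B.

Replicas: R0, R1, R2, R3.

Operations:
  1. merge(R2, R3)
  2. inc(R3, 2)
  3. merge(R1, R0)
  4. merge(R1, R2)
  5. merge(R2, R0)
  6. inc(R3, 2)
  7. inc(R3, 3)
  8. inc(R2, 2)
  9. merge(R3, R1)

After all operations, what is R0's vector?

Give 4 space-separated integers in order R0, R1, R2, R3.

Answer: 0 0 0 0

Derivation:
Op 1: merge R2<->R3 -> R2=(0,0,0,0) R3=(0,0,0,0)
Op 2: inc R3 by 2 -> R3=(0,0,0,2) value=2
Op 3: merge R1<->R0 -> R1=(0,0,0,0) R0=(0,0,0,0)
Op 4: merge R1<->R2 -> R1=(0,0,0,0) R2=(0,0,0,0)
Op 5: merge R2<->R0 -> R2=(0,0,0,0) R0=(0,0,0,0)
Op 6: inc R3 by 2 -> R3=(0,0,0,4) value=4
Op 7: inc R3 by 3 -> R3=(0,0,0,7) value=7
Op 8: inc R2 by 2 -> R2=(0,0,2,0) value=2
Op 9: merge R3<->R1 -> R3=(0,0,0,7) R1=(0,0,0,7)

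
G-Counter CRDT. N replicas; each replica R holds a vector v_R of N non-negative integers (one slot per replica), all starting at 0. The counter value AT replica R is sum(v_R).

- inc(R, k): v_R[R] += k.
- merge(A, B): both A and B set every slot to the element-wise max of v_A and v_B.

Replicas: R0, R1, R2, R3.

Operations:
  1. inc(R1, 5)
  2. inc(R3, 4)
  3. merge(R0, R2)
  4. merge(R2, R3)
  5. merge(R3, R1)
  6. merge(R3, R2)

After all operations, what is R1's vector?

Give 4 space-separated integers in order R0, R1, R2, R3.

Answer: 0 5 0 4

Derivation:
Op 1: inc R1 by 5 -> R1=(0,5,0,0) value=5
Op 2: inc R3 by 4 -> R3=(0,0,0,4) value=4
Op 3: merge R0<->R2 -> R0=(0,0,0,0) R2=(0,0,0,0)
Op 4: merge R2<->R3 -> R2=(0,0,0,4) R3=(0,0,0,4)
Op 5: merge R3<->R1 -> R3=(0,5,0,4) R1=(0,5,0,4)
Op 6: merge R3<->R2 -> R3=(0,5,0,4) R2=(0,5,0,4)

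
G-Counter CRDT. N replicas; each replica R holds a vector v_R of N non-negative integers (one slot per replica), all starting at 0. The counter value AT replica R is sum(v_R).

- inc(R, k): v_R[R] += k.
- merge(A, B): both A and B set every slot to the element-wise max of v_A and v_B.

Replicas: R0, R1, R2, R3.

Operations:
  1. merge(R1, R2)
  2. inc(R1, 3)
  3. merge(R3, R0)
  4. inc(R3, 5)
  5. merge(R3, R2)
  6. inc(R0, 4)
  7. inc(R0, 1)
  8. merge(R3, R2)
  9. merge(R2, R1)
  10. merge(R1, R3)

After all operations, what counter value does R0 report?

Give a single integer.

Answer: 5

Derivation:
Op 1: merge R1<->R2 -> R1=(0,0,0,0) R2=(0,0,0,0)
Op 2: inc R1 by 3 -> R1=(0,3,0,0) value=3
Op 3: merge R3<->R0 -> R3=(0,0,0,0) R0=(0,0,0,0)
Op 4: inc R3 by 5 -> R3=(0,0,0,5) value=5
Op 5: merge R3<->R2 -> R3=(0,0,0,5) R2=(0,0,0,5)
Op 6: inc R0 by 4 -> R0=(4,0,0,0) value=4
Op 7: inc R0 by 1 -> R0=(5,0,0,0) value=5
Op 8: merge R3<->R2 -> R3=(0,0,0,5) R2=(0,0,0,5)
Op 9: merge R2<->R1 -> R2=(0,3,0,5) R1=(0,3,0,5)
Op 10: merge R1<->R3 -> R1=(0,3,0,5) R3=(0,3,0,5)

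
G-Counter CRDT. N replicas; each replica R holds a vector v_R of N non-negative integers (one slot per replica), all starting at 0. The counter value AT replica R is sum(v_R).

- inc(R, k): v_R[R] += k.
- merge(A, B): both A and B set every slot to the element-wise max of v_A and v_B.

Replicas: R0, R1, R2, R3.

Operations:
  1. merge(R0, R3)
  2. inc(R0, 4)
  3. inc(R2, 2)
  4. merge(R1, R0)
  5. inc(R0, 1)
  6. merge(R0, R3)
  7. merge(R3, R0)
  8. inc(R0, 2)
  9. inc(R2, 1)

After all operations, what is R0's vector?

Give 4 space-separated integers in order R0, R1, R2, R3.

Answer: 7 0 0 0

Derivation:
Op 1: merge R0<->R3 -> R0=(0,0,0,0) R3=(0,0,0,0)
Op 2: inc R0 by 4 -> R0=(4,0,0,0) value=4
Op 3: inc R2 by 2 -> R2=(0,0,2,0) value=2
Op 4: merge R1<->R0 -> R1=(4,0,0,0) R0=(4,0,0,0)
Op 5: inc R0 by 1 -> R0=(5,0,0,0) value=5
Op 6: merge R0<->R3 -> R0=(5,0,0,0) R3=(5,0,0,0)
Op 7: merge R3<->R0 -> R3=(5,0,0,0) R0=(5,0,0,0)
Op 8: inc R0 by 2 -> R0=(7,0,0,0) value=7
Op 9: inc R2 by 1 -> R2=(0,0,3,0) value=3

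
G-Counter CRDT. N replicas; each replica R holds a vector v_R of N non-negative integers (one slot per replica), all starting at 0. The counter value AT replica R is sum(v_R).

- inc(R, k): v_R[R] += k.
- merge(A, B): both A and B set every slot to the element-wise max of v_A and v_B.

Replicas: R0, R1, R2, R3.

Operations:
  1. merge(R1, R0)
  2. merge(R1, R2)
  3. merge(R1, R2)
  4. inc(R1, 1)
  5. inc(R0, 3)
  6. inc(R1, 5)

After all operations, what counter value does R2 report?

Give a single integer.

Answer: 0

Derivation:
Op 1: merge R1<->R0 -> R1=(0,0,0,0) R0=(0,0,0,0)
Op 2: merge R1<->R2 -> R1=(0,0,0,0) R2=(0,0,0,0)
Op 3: merge R1<->R2 -> R1=(0,0,0,0) R2=(0,0,0,0)
Op 4: inc R1 by 1 -> R1=(0,1,0,0) value=1
Op 5: inc R0 by 3 -> R0=(3,0,0,0) value=3
Op 6: inc R1 by 5 -> R1=(0,6,0,0) value=6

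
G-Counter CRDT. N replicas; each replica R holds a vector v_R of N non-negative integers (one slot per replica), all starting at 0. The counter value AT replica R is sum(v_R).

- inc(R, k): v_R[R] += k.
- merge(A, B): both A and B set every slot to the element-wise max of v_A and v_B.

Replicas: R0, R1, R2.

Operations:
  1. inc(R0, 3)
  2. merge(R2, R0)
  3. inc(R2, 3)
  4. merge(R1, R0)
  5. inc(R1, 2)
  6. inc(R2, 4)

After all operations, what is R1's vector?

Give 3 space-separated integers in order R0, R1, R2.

Answer: 3 2 0

Derivation:
Op 1: inc R0 by 3 -> R0=(3,0,0) value=3
Op 2: merge R2<->R0 -> R2=(3,0,0) R0=(3,0,0)
Op 3: inc R2 by 3 -> R2=(3,0,3) value=6
Op 4: merge R1<->R0 -> R1=(3,0,0) R0=(3,0,0)
Op 5: inc R1 by 2 -> R1=(3,2,0) value=5
Op 6: inc R2 by 4 -> R2=(3,0,7) value=10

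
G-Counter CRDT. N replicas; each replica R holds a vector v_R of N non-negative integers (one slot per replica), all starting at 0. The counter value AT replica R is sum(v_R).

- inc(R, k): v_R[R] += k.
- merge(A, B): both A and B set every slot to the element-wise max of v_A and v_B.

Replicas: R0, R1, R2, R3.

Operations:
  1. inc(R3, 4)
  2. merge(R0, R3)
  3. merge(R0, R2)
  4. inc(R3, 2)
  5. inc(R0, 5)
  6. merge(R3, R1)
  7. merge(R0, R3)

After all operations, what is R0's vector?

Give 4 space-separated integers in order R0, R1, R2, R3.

Op 1: inc R3 by 4 -> R3=(0,0,0,4) value=4
Op 2: merge R0<->R3 -> R0=(0,0,0,4) R3=(0,0,0,4)
Op 3: merge R0<->R2 -> R0=(0,0,0,4) R2=(0,0,0,4)
Op 4: inc R3 by 2 -> R3=(0,0,0,6) value=6
Op 5: inc R0 by 5 -> R0=(5,0,0,4) value=9
Op 6: merge R3<->R1 -> R3=(0,0,0,6) R1=(0,0,0,6)
Op 7: merge R0<->R3 -> R0=(5,0,0,6) R3=(5,0,0,6)

Answer: 5 0 0 6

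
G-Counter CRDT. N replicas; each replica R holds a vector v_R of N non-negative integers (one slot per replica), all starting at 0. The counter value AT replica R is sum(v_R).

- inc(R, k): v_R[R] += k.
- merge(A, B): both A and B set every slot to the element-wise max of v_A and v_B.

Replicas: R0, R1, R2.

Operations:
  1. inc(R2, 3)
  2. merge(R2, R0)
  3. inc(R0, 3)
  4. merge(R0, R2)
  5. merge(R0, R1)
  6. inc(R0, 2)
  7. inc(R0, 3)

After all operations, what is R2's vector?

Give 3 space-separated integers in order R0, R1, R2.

Op 1: inc R2 by 3 -> R2=(0,0,3) value=3
Op 2: merge R2<->R0 -> R2=(0,0,3) R0=(0,0,3)
Op 3: inc R0 by 3 -> R0=(3,0,3) value=6
Op 4: merge R0<->R2 -> R0=(3,0,3) R2=(3,0,3)
Op 5: merge R0<->R1 -> R0=(3,0,3) R1=(3,0,3)
Op 6: inc R0 by 2 -> R0=(5,0,3) value=8
Op 7: inc R0 by 3 -> R0=(8,0,3) value=11

Answer: 3 0 3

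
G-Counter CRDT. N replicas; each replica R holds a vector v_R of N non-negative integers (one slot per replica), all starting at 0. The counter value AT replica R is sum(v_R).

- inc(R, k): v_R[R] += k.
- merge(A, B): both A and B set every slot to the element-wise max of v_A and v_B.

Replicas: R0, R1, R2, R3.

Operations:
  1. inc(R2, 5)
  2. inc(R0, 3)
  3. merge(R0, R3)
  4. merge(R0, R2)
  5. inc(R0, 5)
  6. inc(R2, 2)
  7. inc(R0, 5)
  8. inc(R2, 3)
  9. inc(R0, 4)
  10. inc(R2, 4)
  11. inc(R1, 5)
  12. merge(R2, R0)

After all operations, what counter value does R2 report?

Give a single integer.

Answer: 31

Derivation:
Op 1: inc R2 by 5 -> R2=(0,0,5,0) value=5
Op 2: inc R0 by 3 -> R0=(3,0,0,0) value=3
Op 3: merge R0<->R3 -> R0=(3,0,0,0) R3=(3,0,0,0)
Op 4: merge R0<->R2 -> R0=(3,0,5,0) R2=(3,0,5,0)
Op 5: inc R0 by 5 -> R0=(8,0,5,0) value=13
Op 6: inc R2 by 2 -> R2=(3,0,7,0) value=10
Op 7: inc R0 by 5 -> R0=(13,0,5,0) value=18
Op 8: inc R2 by 3 -> R2=(3,0,10,0) value=13
Op 9: inc R0 by 4 -> R0=(17,0,5,0) value=22
Op 10: inc R2 by 4 -> R2=(3,0,14,0) value=17
Op 11: inc R1 by 5 -> R1=(0,5,0,0) value=5
Op 12: merge R2<->R0 -> R2=(17,0,14,0) R0=(17,0,14,0)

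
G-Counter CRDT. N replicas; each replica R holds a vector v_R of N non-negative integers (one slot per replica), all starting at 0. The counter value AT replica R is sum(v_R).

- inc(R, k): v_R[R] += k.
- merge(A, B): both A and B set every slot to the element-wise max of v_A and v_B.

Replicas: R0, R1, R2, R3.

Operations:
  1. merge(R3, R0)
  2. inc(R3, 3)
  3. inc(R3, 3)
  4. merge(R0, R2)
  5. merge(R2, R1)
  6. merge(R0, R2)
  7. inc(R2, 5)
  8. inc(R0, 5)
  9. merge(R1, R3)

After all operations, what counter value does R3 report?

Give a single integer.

Op 1: merge R3<->R0 -> R3=(0,0,0,0) R0=(0,0,0,0)
Op 2: inc R3 by 3 -> R3=(0,0,0,3) value=3
Op 3: inc R3 by 3 -> R3=(0,0,0,6) value=6
Op 4: merge R0<->R2 -> R0=(0,0,0,0) R2=(0,0,0,0)
Op 5: merge R2<->R1 -> R2=(0,0,0,0) R1=(0,0,0,0)
Op 6: merge R0<->R2 -> R0=(0,0,0,0) R2=(0,0,0,0)
Op 7: inc R2 by 5 -> R2=(0,0,5,0) value=5
Op 8: inc R0 by 5 -> R0=(5,0,0,0) value=5
Op 9: merge R1<->R3 -> R1=(0,0,0,6) R3=(0,0,0,6)

Answer: 6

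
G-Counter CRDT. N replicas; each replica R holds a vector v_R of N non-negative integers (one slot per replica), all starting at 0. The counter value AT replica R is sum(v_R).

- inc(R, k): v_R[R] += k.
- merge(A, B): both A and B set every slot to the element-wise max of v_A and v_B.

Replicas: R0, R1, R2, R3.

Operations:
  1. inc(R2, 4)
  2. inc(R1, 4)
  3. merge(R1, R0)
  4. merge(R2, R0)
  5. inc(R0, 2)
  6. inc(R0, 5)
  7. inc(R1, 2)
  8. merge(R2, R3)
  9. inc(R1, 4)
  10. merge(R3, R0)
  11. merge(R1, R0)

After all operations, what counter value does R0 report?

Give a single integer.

Op 1: inc R2 by 4 -> R2=(0,0,4,0) value=4
Op 2: inc R1 by 4 -> R1=(0,4,0,0) value=4
Op 3: merge R1<->R0 -> R1=(0,4,0,0) R0=(0,4,0,0)
Op 4: merge R2<->R0 -> R2=(0,4,4,0) R0=(0,4,4,0)
Op 5: inc R0 by 2 -> R0=(2,4,4,0) value=10
Op 6: inc R0 by 5 -> R0=(7,4,4,0) value=15
Op 7: inc R1 by 2 -> R1=(0,6,0,0) value=6
Op 8: merge R2<->R3 -> R2=(0,4,4,0) R3=(0,4,4,0)
Op 9: inc R1 by 4 -> R1=(0,10,0,0) value=10
Op 10: merge R3<->R0 -> R3=(7,4,4,0) R0=(7,4,4,0)
Op 11: merge R1<->R0 -> R1=(7,10,4,0) R0=(7,10,4,0)

Answer: 21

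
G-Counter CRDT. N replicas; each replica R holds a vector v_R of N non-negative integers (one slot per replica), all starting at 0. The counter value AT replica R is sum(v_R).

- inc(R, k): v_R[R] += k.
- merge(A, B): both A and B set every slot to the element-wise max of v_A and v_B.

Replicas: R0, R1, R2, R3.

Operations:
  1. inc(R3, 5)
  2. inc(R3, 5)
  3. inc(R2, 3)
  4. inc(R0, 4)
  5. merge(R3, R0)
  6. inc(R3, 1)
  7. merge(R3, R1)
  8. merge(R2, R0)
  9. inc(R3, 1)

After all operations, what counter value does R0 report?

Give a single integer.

Op 1: inc R3 by 5 -> R3=(0,0,0,5) value=5
Op 2: inc R3 by 5 -> R3=(0,0,0,10) value=10
Op 3: inc R2 by 3 -> R2=(0,0,3,0) value=3
Op 4: inc R0 by 4 -> R0=(4,0,0,0) value=4
Op 5: merge R3<->R0 -> R3=(4,0,0,10) R0=(4,0,0,10)
Op 6: inc R3 by 1 -> R3=(4,0,0,11) value=15
Op 7: merge R3<->R1 -> R3=(4,0,0,11) R1=(4,0,0,11)
Op 8: merge R2<->R0 -> R2=(4,0,3,10) R0=(4,0,3,10)
Op 9: inc R3 by 1 -> R3=(4,0,0,12) value=16

Answer: 17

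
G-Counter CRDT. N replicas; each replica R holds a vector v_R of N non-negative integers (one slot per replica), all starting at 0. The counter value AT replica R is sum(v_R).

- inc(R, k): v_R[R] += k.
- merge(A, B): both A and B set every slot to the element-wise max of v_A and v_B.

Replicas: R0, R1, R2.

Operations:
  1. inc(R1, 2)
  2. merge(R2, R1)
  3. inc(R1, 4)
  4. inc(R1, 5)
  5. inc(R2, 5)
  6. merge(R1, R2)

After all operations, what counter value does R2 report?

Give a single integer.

Answer: 16

Derivation:
Op 1: inc R1 by 2 -> R1=(0,2,0) value=2
Op 2: merge R2<->R1 -> R2=(0,2,0) R1=(0,2,0)
Op 3: inc R1 by 4 -> R1=(0,6,0) value=6
Op 4: inc R1 by 5 -> R1=(0,11,0) value=11
Op 5: inc R2 by 5 -> R2=(0,2,5) value=7
Op 6: merge R1<->R2 -> R1=(0,11,5) R2=(0,11,5)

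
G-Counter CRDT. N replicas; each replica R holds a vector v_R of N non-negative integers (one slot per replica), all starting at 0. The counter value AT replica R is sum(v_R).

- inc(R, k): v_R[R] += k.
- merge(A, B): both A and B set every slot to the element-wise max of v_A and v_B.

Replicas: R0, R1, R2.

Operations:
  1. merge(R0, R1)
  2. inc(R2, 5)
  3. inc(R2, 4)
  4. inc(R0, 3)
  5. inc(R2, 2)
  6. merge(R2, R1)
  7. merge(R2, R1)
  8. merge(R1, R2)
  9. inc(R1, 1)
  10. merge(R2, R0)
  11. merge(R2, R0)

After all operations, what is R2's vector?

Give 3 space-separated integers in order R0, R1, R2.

Answer: 3 0 11

Derivation:
Op 1: merge R0<->R1 -> R0=(0,0,0) R1=(0,0,0)
Op 2: inc R2 by 5 -> R2=(0,0,5) value=5
Op 3: inc R2 by 4 -> R2=(0,0,9) value=9
Op 4: inc R0 by 3 -> R0=(3,0,0) value=3
Op 5: inc R2 by 2 -> R2=(0,0,11) value=11
Op 6: merge R2<->R1 -> R2=(0,0,11) R1=(0,0,11)
Op 7: merge R2<->R1 -> R2=(0,0,11) R1=(0,0,11)
Op 8: merge R1<->R2 -> R1=(0,0,11) R2=(0,0,11)
Op 9: inc R1 by 1 -> R1=(0,1,11) value=12
Op 10: merge R2<->R0 -> R2=(3,0,11) R0=(3,0,11)
Op 11: merge R2<->R0 -> R2=(3,0,11) R0=(3,0,11)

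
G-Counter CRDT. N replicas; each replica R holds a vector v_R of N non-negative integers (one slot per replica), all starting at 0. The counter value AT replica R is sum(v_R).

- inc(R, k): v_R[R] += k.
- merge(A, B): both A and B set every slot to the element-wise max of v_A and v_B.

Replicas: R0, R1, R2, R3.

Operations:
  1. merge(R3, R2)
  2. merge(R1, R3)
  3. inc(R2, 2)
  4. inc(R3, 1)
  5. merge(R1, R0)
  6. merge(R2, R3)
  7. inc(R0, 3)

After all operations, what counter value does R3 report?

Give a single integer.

Op 1: merge R3<->R2 -> R3=(0,0,0,0) R2=(0,0,0,0)
Op 2: merge R1<->R3 -> R1=(0,0,0,0) R3=(0,0,0,0)
Op 3: inc R2 by 2 -> R2=(0,0,2,0) value=2
Op 4: inc R3 by 1 -> R3=(0,0,0,1) value=1
Op 5: merge R1<->R0 -> R1=(0,0,0,0) R0=(0,0,0,0)
Op 6: merge R2<->R3 -> R2=(0,0,2,1) R3=(0,0,2,1)
Op 7: inc R0 by 3 -> R0=(3,0,0,0) value=3

Answer: 3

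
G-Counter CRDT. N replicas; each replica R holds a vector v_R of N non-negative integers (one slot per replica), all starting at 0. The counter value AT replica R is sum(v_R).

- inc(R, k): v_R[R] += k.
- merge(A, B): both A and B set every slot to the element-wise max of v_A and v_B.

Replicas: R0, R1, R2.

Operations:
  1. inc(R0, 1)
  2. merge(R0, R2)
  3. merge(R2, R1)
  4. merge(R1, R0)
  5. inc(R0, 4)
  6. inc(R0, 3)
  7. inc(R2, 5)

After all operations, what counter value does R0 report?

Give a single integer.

Answer: 8

Derivation:
Op 1: inc R0 by 1 -> R0=(1,0,0) value=1
Op 2: merge R0<->R2 -> R0=(1,0,0) R2=(1,0,0)
Op 3: merge R2<->R1 -> R2=(1,0,0) R1=(1,0,0)
Op 4: merge R1<->R0 -> R1=(1,0,0) R0=(1,0,0)
Op 5: inc R0 by 4 -> R0=(5,0,0) value=5
Op 6: inc R0 by 3 -> R0=(8,0,0) value=8
Op 7: inc R2 by 5 -> R2=(1,0,5) value=6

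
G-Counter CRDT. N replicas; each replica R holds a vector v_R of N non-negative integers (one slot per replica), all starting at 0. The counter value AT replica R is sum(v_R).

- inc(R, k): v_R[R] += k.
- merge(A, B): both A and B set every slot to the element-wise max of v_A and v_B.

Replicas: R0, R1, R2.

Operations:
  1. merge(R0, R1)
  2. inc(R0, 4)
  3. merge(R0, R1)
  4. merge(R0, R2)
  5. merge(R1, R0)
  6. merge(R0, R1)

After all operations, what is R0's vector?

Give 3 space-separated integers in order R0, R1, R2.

Answer: 4 0 0

Derivation:
Op 1: merge R0<->R1 -> R0=(0,0,0) R1=(0,0,0)
Op 2: inc R0 by 4 -> R0=(4,0,0) value=4
Op 3: merge R0<->R1 -> R0=(4,0,0) R1=(4,0,0)
Op 4: merge R0<->R2 -> R0=(4,0,0) R2=(4,0,0)
Op 5: merge R1<->R0 -> R1=(4,0,0) R0=(4,0,0)
Op 6: merge R0<->R1 -> R0=(4,0,0) R1=(4,0,0)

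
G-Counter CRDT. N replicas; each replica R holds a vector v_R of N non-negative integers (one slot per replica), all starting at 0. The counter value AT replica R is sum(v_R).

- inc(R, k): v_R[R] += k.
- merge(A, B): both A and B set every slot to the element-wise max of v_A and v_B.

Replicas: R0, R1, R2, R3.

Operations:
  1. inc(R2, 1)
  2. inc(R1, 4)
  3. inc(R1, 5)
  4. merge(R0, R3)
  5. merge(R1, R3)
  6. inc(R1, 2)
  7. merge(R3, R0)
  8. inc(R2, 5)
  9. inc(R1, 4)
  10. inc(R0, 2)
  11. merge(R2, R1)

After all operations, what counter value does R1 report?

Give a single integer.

Op 1: inc R2 by 1 -> R2=(0,0,1,0) value=1
Op 2: inc R1 by 4 -> R1=(0,4,0,0) value=4
Op 3: inc R1 by 5 -> R1=(0,9,0,0) value=9
Op 4: merge R0<->R3 -> R0=(0,0,0,0) R3=(0,0,0,0)
Op 5: merge R1<->R3 -> R1=(0,9,0,0) R3=(0,9,0,0)
Op 6: inc R1 by 2 -> R1=(0,11,0,0) value=11
Op 7: merge R3<->R0 -> R3=(0,9,0,0) R0=(0,9,0,0)
Op 8: inc R2 by 5 -> R2=(0,0,6,0) value=6
Op 9: inc R1 by 4 -> R1=(0,15,0,0) value=15
Op 10: inc R0 by 2 -> R0=(2,9,0,0) value=11
Op 11: merge R2<->R1 -> R2=(0,15,6,0) R1=(0,15,6,0)

Answer: 21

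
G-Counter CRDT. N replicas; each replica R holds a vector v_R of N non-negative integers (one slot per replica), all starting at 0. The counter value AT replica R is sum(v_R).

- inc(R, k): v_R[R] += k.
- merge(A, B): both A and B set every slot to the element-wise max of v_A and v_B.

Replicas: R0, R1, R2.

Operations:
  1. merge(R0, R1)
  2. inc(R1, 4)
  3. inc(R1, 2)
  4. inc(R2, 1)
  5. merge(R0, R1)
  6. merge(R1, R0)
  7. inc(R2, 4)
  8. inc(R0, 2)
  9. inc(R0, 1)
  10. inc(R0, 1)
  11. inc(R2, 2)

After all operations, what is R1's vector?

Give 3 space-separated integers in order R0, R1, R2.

Answer: 0 6 0

Derivation:
Op 1: merge R0<->R1 -> R0=(0,0,0) R1=(0,0,0)
Op 2: inc R1 by 4 -> R1=(0,4,0) value=4
Op 3: inc R1 by 2 -> R1=(0,6,0) value=6
Op 4: inc R2 by 1 -> R2=(0,0,1) value=1
Op 5: merge R0<->R1 -> R0=(0,6,0) R1=(0,6,0)
Op 6: merge R1<->R0 -> R1=(0,6,0) R0=(0,6,0)
Op 7: inc R2 by 4 -> R2=(0,0,5) value=5
Op 8: inc R0 by 2 -> R0=(2,6,0) value=8
Op 9: inc R0 by 1 -> R0=(3,6,0) value=9
Op 10: inc R0 by 1 -> R0=(4,6,0) value=10
Op 11: inc R2 by 2 -> R2=(0,0,7) value=7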